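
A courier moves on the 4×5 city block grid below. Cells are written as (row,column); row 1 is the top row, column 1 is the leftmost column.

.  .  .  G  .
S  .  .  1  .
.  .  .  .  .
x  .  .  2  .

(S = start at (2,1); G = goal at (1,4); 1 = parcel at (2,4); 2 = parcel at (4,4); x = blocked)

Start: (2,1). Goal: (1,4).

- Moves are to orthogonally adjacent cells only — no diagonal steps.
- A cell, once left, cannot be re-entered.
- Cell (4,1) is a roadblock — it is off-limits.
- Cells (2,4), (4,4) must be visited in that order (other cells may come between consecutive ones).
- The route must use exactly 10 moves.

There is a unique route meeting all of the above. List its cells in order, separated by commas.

The waypoints must appear in the order (2,4), (4,4), with no cell reused.
Route from (2,1): right 3 to (2,4), down 2 to (4,4), right 1 to (4,5), up 3 to (1,5), left 1 to (1,4) — 10 moves in all.
Check: order respected (1 at step 3, 2 at step 5); 10 moves as required.

(2,1), (2,2), (2,3), (2,4), (3,4), (4,4), (4,5), (3,5), (2,5), (1,5), (1,4)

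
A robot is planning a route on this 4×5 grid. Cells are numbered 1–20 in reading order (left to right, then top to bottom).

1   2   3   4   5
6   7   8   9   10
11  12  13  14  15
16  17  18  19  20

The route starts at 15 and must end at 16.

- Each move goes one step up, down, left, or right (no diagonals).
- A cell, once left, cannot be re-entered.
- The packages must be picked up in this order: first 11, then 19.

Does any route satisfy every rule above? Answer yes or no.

One route that works: 15 → 10 → 9 → 8 → 7 → 6 → 11 → 12 → 13 → 14 → 19 → 18 → 17 → 16.

yes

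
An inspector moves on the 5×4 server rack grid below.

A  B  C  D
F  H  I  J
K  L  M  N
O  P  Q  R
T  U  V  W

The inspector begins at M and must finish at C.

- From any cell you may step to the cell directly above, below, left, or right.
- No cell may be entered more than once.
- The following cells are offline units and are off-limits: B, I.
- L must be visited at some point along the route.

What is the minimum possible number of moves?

8

Any route passes through L somewhere between M and C. Summing Manhattan distances along the two legs (M → L → C) gives a lower bound of 1 + 3 = 4 moves.
That bound ignores the blocked cells. Measuring each leg by the fewest moves that actually steer around them (M→L: 1; L→C: 5) raises the lower bound to 6.
The shortest route satisfying every rule uses 8 moves: M → L → P → Q → R → N → J → D → C.
The no-revisit rule (legs can't share cells) pushes the minimum above the 6-move bound; an exhaustive check rules out every length from 6 to 7, leaving 8 as the minimum.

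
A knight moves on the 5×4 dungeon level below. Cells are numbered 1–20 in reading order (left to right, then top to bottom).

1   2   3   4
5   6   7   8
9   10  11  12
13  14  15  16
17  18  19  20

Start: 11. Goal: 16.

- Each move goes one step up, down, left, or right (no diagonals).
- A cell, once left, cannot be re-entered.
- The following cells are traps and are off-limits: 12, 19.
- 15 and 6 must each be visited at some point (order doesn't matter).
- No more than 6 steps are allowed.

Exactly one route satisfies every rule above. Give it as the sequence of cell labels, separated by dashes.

The budget equals the shortest possible length, so every move has to be on a shortest route through the required cells.
Route from 11: up 1 to 7, left 1 to 6, down 2 to 14, right 2 to 16 — 6 moves in all.
Check: all required cells visited; 6 ≤ 6 moves.

11 - 7 - 6 - 10 - 14 - 15 - 16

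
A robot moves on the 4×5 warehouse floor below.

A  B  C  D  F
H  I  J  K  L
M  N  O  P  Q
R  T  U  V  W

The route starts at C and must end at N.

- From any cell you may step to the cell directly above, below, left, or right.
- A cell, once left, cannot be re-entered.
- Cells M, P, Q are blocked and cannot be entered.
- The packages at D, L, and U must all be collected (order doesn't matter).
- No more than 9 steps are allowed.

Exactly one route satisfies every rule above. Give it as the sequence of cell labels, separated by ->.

The budget equals the shortest possible length, so every move has to be on a shortest route through the required cells.
Route from C: right 2 to F, down 1 to L, left 2 to J, down 2 to U, left 1 to T, up 1 to N — 9 moves in all.
Check: all required cells visited; 9 ≤ 9 moves.

C -> D -> F -> L -> K -> J -> O -> U -> T -> N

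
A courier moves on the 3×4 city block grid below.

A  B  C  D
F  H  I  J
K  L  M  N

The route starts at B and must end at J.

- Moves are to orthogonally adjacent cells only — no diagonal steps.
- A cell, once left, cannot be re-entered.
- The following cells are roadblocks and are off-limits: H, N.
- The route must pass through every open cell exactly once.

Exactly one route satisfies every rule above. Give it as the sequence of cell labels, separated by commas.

B, A, F, K, L, M, I, C, D, J

Need to visit all 10 open cells exactly once, starting at B and ending at J.
Route from B: left to A, 2× down (reaching K), 2× right (reaching M), 2× up (reaching C), right to D, down to J — 9 moves in all.
Check: all 10 open cells covered.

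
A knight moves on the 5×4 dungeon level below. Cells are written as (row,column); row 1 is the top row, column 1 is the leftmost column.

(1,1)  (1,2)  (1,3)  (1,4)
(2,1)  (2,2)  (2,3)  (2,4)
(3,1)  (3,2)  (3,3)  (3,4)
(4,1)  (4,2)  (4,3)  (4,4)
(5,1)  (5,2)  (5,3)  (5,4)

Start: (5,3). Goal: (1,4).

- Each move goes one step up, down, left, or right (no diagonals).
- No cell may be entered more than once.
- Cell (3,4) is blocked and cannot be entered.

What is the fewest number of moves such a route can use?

The Manhattan distance from (5,3) to (1,4) is |5−1| + |3−4| = 5, so at least 5 moves are needed.
A route of 5 moves achieves this: (5,3) → (4,3) → (3,3) → (2,3) → (1,3) → (1,4).
Since 5 matches the lower bound, it is optimal.

5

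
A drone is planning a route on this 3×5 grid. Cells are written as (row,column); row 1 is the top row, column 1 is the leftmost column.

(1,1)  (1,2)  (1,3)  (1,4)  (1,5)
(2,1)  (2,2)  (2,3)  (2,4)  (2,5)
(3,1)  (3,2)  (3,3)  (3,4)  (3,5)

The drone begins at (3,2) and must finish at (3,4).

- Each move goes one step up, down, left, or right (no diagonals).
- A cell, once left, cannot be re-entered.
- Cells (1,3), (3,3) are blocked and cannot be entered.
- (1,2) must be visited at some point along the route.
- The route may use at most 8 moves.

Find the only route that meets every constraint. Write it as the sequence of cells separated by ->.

(3,2) -> (3,1) -> (2,1) -> (1,1) -> (1,2) -> (2,2) -> (2,3) -> (2,4) -> (3,4)

Any route must reach (1,2) and still end at (3,4) within 8 moves, so the order of the required stops is forced.
Route from (3,2): left to (3,1), 2× up (reaching (1,1)), right to (1,2), down to (2,2), 2× right (reaching (2,4)), down to (3,4) — 8 moves in all.
Check: all required cells visited; 8 ≤ 8 moves.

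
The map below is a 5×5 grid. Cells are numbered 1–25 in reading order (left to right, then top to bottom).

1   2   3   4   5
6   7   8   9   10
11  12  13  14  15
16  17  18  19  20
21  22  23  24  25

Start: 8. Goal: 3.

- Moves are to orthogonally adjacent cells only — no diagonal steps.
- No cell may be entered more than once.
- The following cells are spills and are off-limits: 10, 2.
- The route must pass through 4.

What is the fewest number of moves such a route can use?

Any route passes through 4 somewhere between 8 and 3. Summing Manhattan distances along the two legs (8 → 4 → 3) gives a lower bound of 2 + 1 = 3 moves.
A route of 3 moves achieves this: 8 → 9 → 4 → 3.
Since 3 matches the lower bound, it is optimal.

3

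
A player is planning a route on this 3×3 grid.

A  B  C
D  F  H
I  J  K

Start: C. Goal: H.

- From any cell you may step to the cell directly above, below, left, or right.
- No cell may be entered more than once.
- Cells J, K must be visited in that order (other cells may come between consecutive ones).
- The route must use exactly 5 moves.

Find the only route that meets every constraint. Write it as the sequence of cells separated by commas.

The waypoints must appear in the order J, K, with no cell reused.
Route from C: left to B, 2× down (reaching J), right to K, up to H — 5 moves in all.
Check: order respected (J at step 3, K at step 4); 5 moves as required.

C, B, F, J, K, H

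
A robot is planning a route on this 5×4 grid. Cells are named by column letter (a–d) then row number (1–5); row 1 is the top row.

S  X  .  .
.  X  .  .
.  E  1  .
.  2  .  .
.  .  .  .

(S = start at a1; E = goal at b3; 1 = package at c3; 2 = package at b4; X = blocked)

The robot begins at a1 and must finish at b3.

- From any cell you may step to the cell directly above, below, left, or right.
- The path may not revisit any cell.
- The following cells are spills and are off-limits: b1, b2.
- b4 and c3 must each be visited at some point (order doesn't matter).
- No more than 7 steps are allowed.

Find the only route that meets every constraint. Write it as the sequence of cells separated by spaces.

The budget equals the shortest possible length, so every move has to be on a shortest route through the required cells.
Route from a1: down 3 to a4, right 2 to c4, up 1 to c3, left 1 to b3 — 7 moves in all.
Check: all required cells visited; 7 ≤ 7 moves.

a1 a2 a3 a4 b4 c4 c3 b3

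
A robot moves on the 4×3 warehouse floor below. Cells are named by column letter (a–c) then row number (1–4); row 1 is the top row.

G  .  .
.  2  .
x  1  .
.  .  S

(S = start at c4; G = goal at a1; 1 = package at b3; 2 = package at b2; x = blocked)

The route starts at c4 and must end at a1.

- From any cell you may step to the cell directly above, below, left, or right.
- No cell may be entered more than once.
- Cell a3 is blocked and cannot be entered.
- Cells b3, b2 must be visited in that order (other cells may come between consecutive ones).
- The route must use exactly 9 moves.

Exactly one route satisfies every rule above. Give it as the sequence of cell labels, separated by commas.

The waypoints must appear in the order b3, b2, with no cell reused.
Route from c4: left 1 to b4, up 1 to b3, right 1 to c3, up 2 to c1, left 1 to b1, down 1 to b2, left 1 to a2, up 1 to a1 — 9 moves in all.
Check: order respected (1 at step 2, 2 at step 7); 9 moves as required.

c4, b4, b3, c3, c2, c1, b1, b2, a2, a1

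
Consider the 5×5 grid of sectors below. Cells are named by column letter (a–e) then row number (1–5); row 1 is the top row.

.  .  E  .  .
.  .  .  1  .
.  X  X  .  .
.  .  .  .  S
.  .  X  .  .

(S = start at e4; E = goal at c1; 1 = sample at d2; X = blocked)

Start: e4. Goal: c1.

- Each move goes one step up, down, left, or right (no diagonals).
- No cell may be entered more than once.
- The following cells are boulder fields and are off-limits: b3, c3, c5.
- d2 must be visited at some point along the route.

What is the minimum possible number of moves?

Any route passes through d2 somewhere between e4 and c1. Summing Manhattan distances along the two legs (e4 → d2 → c1) gives a lower bound of 3 + 2 = 5 moves.
A route of 5 moves achieves this: e4 → e3 → e2 → d2 → d1 → c1.
Since 5 matches the lower bound, it is optimal.

5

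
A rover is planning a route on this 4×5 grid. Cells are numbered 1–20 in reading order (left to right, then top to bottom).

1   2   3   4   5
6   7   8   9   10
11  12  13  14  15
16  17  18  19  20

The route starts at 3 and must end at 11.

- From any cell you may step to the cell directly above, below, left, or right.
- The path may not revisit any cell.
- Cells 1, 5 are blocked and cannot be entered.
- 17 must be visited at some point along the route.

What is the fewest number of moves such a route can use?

6

Any route passes through 17 somewhere between 3 and 11. Summing Manhattan distances along the two legs (3 → 17 → 11) gives a lower bound of 4 + 2 = 6 moves.
A route of 6 moves achieves this: 3 → 8 → 13 → 18 → 17 → 12 → 11.
Since 6 matches the lower bound, it is optimal.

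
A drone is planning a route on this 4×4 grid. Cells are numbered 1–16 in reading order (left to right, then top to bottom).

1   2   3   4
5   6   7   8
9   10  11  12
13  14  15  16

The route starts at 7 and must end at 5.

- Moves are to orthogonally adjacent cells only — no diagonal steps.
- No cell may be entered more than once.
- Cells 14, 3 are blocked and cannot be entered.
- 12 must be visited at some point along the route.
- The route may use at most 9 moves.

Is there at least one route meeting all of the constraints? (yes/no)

yes

One route that works: 7 → 8 → 12 → 11 → 10 → 6 → 5.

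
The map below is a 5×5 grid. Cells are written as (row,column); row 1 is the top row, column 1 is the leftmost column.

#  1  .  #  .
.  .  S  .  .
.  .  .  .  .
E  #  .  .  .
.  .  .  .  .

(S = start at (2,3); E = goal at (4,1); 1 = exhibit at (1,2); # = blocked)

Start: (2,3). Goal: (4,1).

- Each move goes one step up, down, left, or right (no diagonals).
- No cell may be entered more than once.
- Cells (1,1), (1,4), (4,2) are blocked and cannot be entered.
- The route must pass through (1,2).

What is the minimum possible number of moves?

6

Any route passes through (1,2) somewhere between (2,3) and (4,1). Summing Manhattan distances along the two legs ((2,3) → (1,2) → (4,1)) gives a lower bound of 2 + 4 = 6 moves.
A route of 6 moves achieves this: (2,3) → (1,3) → (1,2) → (2,2) → (3,2) → (3,1) → (4,1).
Since 6 matches the lower bound, it is optimal.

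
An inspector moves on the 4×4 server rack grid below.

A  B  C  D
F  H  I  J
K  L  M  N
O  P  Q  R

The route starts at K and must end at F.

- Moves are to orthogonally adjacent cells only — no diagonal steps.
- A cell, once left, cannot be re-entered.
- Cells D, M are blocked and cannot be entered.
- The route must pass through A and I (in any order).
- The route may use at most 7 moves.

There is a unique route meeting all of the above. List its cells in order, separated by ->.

The budget equals the shortest possible length, so every move has to be on a shortest route through the required cells.
Route from K: right 1 to L, up 1 to H, right 1 to I, up 1 to C, left 2 to A, down 1 to F — 7 moves in all.
Check: all required cells visited; 7 ≤ 7 moves.

K -> L -> H -> I -> C -> B -> A -> F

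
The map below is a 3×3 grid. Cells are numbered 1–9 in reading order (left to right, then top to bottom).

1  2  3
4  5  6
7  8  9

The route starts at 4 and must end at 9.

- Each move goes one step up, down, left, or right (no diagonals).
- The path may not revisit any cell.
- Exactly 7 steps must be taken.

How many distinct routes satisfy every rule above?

Need simple routes of exactly 7 moves from 4 to 9 (Manhattan distance 3, so 2 moves are spent on a detour and 2 undoing it).
Enumerating: 4 1 2 3 6 5 8 9 | 4 7 8 5 2 3 6 9.
That gives 2 routes.

2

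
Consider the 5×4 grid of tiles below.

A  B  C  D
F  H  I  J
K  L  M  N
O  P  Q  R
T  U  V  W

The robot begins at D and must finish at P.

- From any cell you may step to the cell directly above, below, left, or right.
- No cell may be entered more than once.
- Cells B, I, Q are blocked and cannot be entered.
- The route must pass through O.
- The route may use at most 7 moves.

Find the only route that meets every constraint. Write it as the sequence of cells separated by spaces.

D J N M L K O P

The 7-move cap with required stops at O leaves no slack for detours.
Route from D: 2× down (reaching N), 3× left (reaching K), down to O, right to P — 7 moves in all.
Check: all required cells visited; 7 ≤ 7 moves.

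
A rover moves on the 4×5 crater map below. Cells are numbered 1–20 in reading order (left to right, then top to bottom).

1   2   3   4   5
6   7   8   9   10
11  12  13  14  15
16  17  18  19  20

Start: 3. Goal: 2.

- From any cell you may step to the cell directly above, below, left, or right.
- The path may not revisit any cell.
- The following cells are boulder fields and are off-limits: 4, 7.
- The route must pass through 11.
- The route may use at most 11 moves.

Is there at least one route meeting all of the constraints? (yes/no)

yes

One route that works: 3 → 8 → 13 → 12 → 11 → 6 → 1 → 2.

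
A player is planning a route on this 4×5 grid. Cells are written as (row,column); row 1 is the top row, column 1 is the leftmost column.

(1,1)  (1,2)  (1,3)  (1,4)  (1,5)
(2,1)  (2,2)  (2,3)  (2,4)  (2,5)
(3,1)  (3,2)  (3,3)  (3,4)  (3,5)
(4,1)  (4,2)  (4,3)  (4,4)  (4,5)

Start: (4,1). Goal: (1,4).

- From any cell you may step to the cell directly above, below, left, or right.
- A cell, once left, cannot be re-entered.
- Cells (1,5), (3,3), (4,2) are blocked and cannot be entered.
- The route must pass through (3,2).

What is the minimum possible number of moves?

Any route passes through (3,2) somewhere between (4,1) and (1,4). Summing Manhattan distances along the two legs ((4,1) → (3,2) → (1,4)) gives a lower bound of 2 + 4 = 6 moves.
A route of 6 moves achieves this: (4,1) → (3,1) → (3,2) → (2,2) → (1,2) → (1,3) → (1,4).
Since 6 matches the lower bound, it is optimal.

6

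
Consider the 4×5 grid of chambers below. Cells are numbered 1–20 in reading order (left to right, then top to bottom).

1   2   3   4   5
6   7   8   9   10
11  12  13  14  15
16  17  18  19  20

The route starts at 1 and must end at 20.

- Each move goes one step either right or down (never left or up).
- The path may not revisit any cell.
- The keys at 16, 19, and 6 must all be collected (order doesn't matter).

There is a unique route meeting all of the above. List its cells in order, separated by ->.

1 -> 6 -> 11 -> 16 -> 17 -> 18 -> 19 -> 20

Moves only go right or down, so the column and row indices never decrease.
Route from 1: 3× down (reaching 16), 4× right (reaching 20) — 7 moves in all.
Check: all required cells visited.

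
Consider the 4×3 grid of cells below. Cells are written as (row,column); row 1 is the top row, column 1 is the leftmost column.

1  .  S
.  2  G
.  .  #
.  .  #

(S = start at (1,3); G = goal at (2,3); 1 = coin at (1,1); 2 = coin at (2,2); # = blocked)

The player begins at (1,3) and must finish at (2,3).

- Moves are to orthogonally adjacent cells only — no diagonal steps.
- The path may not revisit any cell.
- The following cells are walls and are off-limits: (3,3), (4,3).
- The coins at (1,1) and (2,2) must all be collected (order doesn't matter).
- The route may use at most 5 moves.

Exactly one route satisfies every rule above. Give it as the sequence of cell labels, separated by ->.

(1,3) -> (1,2) -> (1,1) -> (2,1) -> (2,2) -> (2,3)

The 5-move cap with required stops at (1,1), (2,2) leaves no slack for detours.
Route from (1,3): 2× left (reaching (1,1)), down to (2,1), 2× right (reaching (2,3)) — 5 moves in all.
Check: all required cells visited; 5 ≤ 5 moves.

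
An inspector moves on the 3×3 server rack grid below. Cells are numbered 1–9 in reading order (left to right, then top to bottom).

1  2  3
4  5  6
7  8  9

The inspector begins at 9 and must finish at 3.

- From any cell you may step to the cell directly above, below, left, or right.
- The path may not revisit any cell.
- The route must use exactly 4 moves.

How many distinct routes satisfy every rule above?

3

Need simple routes of exactly 4 moves from 9 to 3 (Manhattan distance 2, so 1 moves are spent on a detour and 1 undoing it).
Enumerating: 9 6 5 2 3 | 9 8 5 2 3 | 9 8 5 6 3.
That gives 3 routes.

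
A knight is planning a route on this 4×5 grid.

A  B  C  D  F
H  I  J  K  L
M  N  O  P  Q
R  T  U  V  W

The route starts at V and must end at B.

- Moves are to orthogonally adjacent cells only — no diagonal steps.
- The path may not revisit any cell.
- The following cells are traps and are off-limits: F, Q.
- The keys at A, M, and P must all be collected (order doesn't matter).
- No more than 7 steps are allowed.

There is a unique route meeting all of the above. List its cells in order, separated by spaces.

V P O N M H A B

The budget equals the shortest possible length, so every move has to be on a shortest route through the required cells.
Route from V: up to P, 3× left (reaching M), 2× up (reaching A), right to B — 7 moves in all.
Check: all required cells visited; 7 ≤ 7 moves.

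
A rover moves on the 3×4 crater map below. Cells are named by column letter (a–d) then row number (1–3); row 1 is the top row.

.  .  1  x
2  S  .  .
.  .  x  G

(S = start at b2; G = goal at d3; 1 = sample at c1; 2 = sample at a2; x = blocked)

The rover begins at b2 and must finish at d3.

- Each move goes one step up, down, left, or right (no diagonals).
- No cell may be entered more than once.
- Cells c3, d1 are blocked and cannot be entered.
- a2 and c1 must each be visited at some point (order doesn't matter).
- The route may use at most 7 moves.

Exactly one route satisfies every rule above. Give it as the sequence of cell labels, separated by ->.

b2 -> a2 -> a1 -> b1 -> c1 -> c2 -> d2 -> d3

The budget equals the shortest possible length, so every move has to be on a shortest route through the required cells.
Route from b2: left to a2, up to a1, 2× right (reaching c1), down to c2, right to d2, down to d3 — 7 moves in all.
Check: all required cells visited; 7 ≤ 7 moves.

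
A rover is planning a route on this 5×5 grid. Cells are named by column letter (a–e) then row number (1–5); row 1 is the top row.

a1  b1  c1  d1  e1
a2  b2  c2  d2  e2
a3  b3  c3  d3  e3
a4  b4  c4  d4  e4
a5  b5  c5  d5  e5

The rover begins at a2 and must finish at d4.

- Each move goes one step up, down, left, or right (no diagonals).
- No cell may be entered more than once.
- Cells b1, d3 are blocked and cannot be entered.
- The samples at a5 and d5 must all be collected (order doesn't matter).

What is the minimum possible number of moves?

7

Any route passes through a5 and d5 in some order between a2 and d4. Summing Manhattan distances along each leg and taking the cheapest ordering (a2 → a5 → d5 → d4) gives a lower bound of 3 + 3 + 1 = 7 moves.
A route of 7 moves achieves this: a2 → a3 → a4 → a5 → b5 → c5 → d5 → d4.
Since 7 matches the lower bound, it is optimal.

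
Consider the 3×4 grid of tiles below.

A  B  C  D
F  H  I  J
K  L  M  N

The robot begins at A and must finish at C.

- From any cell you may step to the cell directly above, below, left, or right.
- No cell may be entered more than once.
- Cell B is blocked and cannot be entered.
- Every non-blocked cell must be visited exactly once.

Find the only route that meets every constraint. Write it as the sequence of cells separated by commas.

A, F, K, L, H, I, M, N, J, D, C

Need to visit all 11 open cells exactly once, starting at A and ending at C.
Cell D has only two open neighbours (J and C), so the path must pass straight through it: one of those is the cell it's entered from and the other is where it exits.
Route from A: down 2 to K, right 1 to L, up 1 to H, right 1 to I, down 1 to M, right 1 to N, up 2 to D, left 1 to C — 10 moves in all.
Check: all 11 open cells covered.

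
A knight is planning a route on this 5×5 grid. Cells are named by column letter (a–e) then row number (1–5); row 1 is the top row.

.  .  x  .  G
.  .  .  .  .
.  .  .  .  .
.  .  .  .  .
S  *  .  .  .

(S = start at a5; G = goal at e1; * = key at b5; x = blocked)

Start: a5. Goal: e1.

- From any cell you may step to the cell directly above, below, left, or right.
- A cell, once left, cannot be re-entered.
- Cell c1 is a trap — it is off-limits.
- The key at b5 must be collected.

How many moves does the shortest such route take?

8

Any route passes through b5 somewhere between a5 and e1. Summing Manhattan distances along the two legs (a5 → b5 → e1) gives a lower bound of 1 + 7 = 8 moves.
A route of 8 moves achieves this: a5 → b5 → b4 → b3 → b2 → c2 → d2 → d1 → e1.
Since 8 matches the lower bound, it is optimal.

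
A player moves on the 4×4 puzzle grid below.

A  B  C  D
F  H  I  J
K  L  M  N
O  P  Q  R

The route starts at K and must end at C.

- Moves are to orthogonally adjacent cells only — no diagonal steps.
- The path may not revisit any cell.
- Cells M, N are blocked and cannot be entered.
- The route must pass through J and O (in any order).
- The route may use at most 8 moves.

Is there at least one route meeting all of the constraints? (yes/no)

yes

One route that works: K → O → P → L → H → I → J → D → C.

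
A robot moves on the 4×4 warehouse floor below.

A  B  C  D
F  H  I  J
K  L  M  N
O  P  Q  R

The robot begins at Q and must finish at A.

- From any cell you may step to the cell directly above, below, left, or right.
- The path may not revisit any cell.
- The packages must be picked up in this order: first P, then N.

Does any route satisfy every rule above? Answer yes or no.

One route that works: Q → P → L → M → N → J → D → C → B → A.

yes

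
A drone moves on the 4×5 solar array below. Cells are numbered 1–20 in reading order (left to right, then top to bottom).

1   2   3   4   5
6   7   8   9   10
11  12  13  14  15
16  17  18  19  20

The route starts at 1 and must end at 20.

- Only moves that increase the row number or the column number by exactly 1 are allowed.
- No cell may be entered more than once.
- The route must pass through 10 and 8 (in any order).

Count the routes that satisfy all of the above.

A right/down-only route from 1 to 20 makes exactly 3 down-moves and 4 right-moves in some order.
With no other constraints that would be C(7,3) = 35 routes.
A monotone route can only reach the required cells in the order 8, 10, so split there and multiply the segment counts: 1→8: 3; 8→10: 1; 10→20: 1; product = 3.
That gives 3 routes.

3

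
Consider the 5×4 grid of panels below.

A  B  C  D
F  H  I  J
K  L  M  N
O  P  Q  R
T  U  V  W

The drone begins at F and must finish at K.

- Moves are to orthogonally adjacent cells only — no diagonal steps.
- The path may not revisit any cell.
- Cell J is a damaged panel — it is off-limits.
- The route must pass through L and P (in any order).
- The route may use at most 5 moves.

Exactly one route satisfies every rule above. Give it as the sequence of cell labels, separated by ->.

F -> H -> L -> P -> O -> K

The 5-move cap with required stops at L, P leaves no slack for detours.
Route from F: right to H, 2× down (reaching P), left to O, up to K — 5 moves in all.
Check: all required cells visited; 5 ≤ 5 moves.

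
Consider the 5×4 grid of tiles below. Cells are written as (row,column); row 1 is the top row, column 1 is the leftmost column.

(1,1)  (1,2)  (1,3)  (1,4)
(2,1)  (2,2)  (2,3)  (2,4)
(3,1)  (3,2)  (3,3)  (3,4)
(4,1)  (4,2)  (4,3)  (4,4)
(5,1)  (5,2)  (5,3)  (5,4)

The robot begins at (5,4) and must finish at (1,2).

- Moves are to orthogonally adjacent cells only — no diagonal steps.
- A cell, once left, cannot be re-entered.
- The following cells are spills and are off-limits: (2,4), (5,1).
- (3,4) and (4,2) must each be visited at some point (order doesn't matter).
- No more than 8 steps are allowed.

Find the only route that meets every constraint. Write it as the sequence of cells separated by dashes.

(5,4) - (4,4) - (3,4) - (3,3) - (4,3) - (4,2) - (3,2) - (2,2) - (1,2)

The 8-move cap with required stops at (3,4), (4,2) leaves no slack for detours.
Route from (5,4): 2× up (reaching (3,4)), left to (3,3), down to (4,3), left to (4,2), 3× up (reaching (1,2)) — 8 moves in all.
Check: all required cells visited; 8 ≤ 8 moves.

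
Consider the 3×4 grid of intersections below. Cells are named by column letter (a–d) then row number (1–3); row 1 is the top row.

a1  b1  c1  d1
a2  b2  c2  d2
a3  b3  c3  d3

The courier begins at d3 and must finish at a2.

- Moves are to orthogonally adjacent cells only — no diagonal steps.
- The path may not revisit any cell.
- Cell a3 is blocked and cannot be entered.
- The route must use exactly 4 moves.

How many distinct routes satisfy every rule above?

Need simple routes of exactly 4 moves from d3 to a2 (Manhattan distance 4, so 0 moves are spent on a detour and 0 undoing it).
Enumerating: d3 d2 c2 b2 a2 | d3 c3 c2 b2 a2 | d3 c3 b3 b2 a2.
That gives 3 routes.

3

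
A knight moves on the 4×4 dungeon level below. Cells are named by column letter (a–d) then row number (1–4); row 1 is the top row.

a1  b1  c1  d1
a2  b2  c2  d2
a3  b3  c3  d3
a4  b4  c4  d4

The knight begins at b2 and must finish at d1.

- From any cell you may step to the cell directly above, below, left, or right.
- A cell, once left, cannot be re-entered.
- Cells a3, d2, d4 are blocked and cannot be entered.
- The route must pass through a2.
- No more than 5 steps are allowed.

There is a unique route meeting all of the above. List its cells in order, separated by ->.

The 5-move cap with required stops at a2 leaves no slack for detours.
Route from b2: left 1 to a2, up 1 to a1, right 3 to d1 — 5 moves in all.
Check: all required cells visited; 5 ≤ 5 moves.

b2 -> a2 -> a1 -> b1 -> c1 -> d1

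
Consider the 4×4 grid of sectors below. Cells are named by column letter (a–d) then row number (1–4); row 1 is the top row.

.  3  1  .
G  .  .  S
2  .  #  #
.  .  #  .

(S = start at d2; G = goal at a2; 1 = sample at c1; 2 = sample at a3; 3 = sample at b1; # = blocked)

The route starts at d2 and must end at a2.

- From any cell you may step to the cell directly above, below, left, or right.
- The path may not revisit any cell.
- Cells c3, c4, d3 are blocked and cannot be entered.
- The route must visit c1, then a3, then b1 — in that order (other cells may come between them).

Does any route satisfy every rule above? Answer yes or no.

no

Ignoring the required order, 4 revisit-free routes from d2 to a2 pass through all of c1, a3, and b1; the waypoint orders that occur are c1 → b1 → a3 (4) — never c1 → a3 → b1.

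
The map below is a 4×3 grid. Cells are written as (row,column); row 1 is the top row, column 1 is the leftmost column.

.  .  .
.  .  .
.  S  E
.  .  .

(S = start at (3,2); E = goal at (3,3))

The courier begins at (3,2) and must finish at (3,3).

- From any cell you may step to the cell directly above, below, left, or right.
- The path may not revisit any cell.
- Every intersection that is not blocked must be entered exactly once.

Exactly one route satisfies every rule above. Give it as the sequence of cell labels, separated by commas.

(3,2), (2,2), (2,3), (1,3), (1,2), (1,1), (2,1), (3,1), (4,1), (4,2), (4,3), (3,3)

Need to visit all 12 open cells exactly once, starting at (3,2) and ending at (3,3).
Cell (1,1) has only two open neighbours ((2,1) and (1,2)), so the path must pass straight through it: one of those is the cell it's entered from and the other is where it exits.
Route from (3,2): up to (2,2), right to (2,3), up to (1,3), 2× left (reaching (1,1)), 3× down (reaching (4,1)), 2× right (reaching (4,3)), up to (3,3) — 11 moves in all.
Check: all 12 open cells covered.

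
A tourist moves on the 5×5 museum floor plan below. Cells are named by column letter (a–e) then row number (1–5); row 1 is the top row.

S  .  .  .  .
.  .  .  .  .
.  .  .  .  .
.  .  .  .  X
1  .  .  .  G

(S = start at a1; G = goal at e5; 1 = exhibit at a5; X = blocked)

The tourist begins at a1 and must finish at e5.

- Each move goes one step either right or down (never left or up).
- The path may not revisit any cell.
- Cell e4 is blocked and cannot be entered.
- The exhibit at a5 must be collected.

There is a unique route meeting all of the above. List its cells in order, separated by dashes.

a1 - a2 - a3 - a4 - a5 - b5 - c5 - d5 - e5

Moves only go right or down, so the column and row indices never decrease.
Route from a1: down 4 to a5, right 4 to e5 — 8 moves in all.
Check: all required cells visited.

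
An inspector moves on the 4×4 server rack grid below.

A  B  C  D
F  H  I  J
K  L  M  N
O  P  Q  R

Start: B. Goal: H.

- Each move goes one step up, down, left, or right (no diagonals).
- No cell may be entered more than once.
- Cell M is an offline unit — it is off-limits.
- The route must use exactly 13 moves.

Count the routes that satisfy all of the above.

2

Need simple routes of exactly 13 moves from B to H (Manhattan distance 1, so 6 moves are spent on a detour and 6 undoing it).
Enumerating: B A F K O P Q R N J D C I H | B A F K L P Q R N J D C I H.
That gives 2 routes.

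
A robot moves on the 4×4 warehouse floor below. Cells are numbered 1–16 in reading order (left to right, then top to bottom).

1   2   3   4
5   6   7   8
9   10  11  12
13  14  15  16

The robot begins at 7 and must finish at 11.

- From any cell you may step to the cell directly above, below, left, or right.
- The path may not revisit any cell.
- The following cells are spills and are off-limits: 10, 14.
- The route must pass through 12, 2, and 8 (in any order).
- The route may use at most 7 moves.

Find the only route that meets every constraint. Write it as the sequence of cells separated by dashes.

7 - 6 - 2 - 3 - 4 - 8 - 12 - 11

The budget equals the shortest possible length, so every move has to be on a shortest route through the required cells.
Route from 7: left to 6, up to 2, 2× right (reaching 4), 2× down (reaching 12), left to 11 — 7 moves in all.
Check: all required cells visited; 7 ≤ 7 moves.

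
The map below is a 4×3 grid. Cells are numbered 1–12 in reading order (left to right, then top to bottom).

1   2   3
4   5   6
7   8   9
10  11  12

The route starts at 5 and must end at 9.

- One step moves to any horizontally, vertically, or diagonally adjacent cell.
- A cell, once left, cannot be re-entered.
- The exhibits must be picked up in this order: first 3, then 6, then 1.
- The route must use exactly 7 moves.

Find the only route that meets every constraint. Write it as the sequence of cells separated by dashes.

5 - 3 - 6 - 2 - 1 - 4 - 8 - 9

The waypoints must appear in the order 3, 6, 1, with no cell reused.
Route from 5: up-right 1 to 3, down 1 to 6, up-left 1 to 2, left 1 to 1, down 1 to 4, down-right 1 to 8, right 1 to 9 — 7 moves in all.
Check: order respected (3 at step 1, 6 at step 2, 1 at step 4); 7 moves as required.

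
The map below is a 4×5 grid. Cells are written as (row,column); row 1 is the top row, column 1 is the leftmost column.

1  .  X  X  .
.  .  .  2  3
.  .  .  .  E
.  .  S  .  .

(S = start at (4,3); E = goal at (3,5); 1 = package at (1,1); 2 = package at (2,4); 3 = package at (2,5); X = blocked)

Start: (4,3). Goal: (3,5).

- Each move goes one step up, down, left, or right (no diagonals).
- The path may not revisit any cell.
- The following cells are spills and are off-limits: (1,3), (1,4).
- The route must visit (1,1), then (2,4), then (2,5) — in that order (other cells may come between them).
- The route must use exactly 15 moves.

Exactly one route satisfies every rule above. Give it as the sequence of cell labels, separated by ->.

(4,3) -> (4,4) -> (3,4) -> (3,3) -> (3,2) -> (4,2) -> (4,1) -> (3,1) -> (2,1) -> (1,1) -> (1,2) -> (2,2) -> (2,3) -> (2,4) -> (2,5) -> (3,5)

The waypoints must appear in the order (1,1), (2,4), (2,5), with no cell reused.
Route from (4,3): right to (4,4), up to (3,4), 2× left (reaching (3,2)), down to (4,2), left to (4,1), 3× up (reaching (1,1)), right to (1,2), down to (2,2), 3× right (reaching (2,5)), down to (3,5) — 15 moves in all.
Check: order respected (1 at step 9, 2 at step 13, 3 at step 14); 15 moves as required.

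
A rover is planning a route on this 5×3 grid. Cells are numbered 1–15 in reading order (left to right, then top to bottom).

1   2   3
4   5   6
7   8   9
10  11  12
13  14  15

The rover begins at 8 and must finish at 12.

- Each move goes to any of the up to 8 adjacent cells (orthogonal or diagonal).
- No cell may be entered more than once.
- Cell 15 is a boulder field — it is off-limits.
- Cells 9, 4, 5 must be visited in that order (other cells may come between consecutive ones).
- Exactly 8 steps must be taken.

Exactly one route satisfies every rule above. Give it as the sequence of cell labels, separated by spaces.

The waypoints must appear in the order 9, 4, 5, with no cell reused.
Route from 8: right 1 to 9, up 1 to 6, up-left 1 to 2, down-left 1 to 4, right 1 to 5, down-left 1 to 7, down-right 1 to 11, right 1 to 12 — 8 moves in all.
Check: order respected (9 at step 1, 4 at step 4, 5 at step 5); 8 moves as required.

8 9 6 2 4 5 7 11 12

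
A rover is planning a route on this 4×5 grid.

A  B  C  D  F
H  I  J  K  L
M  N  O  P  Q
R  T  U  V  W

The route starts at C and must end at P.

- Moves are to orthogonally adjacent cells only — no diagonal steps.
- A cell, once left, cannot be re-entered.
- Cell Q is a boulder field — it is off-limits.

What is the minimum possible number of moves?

3

The Manhattan distance from C to P is |1−3| + |3−4| = 3, so at least 3 moves are needed.
A route of 3 moves achieves this: C → J → O → P.
Since 3 matches the lower bound, it is optimal.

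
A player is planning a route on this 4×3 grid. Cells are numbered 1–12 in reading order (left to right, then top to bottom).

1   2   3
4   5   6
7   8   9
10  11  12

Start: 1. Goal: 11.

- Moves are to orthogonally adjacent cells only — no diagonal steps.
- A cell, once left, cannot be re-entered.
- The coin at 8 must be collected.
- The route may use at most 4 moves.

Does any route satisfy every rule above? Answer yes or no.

yes

One route that works: 1 → 4 → 7 → 8 → 11.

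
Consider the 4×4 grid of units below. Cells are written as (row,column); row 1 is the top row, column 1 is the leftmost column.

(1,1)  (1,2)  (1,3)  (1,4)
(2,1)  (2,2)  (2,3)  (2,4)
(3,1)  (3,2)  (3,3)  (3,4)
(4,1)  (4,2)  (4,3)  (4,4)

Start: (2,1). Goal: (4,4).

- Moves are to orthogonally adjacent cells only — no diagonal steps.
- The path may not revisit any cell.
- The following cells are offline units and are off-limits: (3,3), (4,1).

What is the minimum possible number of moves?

The Manhattan distance from (2,1) to (4,4) is |2−4| + |1−4| = 5, so at least 5 moves are needed.
A route of 5 moves achieves this: (2,1) → (3,1) → (3,2) → (4,2) → (4,3) → (4,4).
Since 5 matches the lower bound, it is optimal.

5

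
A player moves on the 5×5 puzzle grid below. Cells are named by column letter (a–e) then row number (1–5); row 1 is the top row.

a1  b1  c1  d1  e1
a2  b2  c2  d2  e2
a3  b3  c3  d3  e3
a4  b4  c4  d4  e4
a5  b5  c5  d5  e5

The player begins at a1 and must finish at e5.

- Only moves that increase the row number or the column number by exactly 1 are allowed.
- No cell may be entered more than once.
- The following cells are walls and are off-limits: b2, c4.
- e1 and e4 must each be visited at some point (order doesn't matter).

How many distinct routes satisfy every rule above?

1

A right/down-only route from a1 to e5 makes exactly 4 down-moves and 4 right-moves in some order.
With no other constraints that would be C(8,4) = 70 routes.
A monotone route can only reach the required cells in the order e1, e4, so split there and multiply the segment counts (each segment already excludes blocked cells): a1→e1: 1; e1→e4: 1; e4→e5: 1; product = 1.
That gives 1 route.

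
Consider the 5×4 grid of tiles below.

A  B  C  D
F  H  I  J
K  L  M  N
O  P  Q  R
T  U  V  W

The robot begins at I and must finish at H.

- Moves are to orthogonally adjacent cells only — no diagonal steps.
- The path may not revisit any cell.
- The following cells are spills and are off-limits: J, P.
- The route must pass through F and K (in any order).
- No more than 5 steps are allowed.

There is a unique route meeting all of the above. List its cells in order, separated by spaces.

I M L K F H

Any route must reach F and K and still end at H within 5 moves, so the order of the required stops is forced.
Route from I: down 1 to M, left 2 to K, up 1 to F, right 1 to H — 5 moves in all.
Check: all required cells visited; 5 ≤ 5 moves.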